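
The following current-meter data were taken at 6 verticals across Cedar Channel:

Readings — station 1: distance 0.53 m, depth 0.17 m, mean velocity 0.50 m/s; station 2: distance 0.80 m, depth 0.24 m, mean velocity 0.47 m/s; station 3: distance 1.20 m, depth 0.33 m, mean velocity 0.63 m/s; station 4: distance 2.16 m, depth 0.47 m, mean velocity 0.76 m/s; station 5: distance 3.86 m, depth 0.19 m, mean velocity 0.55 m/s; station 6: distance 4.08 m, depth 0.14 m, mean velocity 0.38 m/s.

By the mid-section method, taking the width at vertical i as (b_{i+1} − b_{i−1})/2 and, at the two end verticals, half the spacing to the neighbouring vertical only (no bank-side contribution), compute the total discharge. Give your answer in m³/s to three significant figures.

0.772 m³/s

w_1 = (0.80 − 0.53)/2 = 0.135 m; q_1 = 0.50 × 0.17 × 0.135 = 0.01148 m³/s
w_2 = (1.20 − 0.53)/2 = 0.335 m; q_2 = 0.47 × 0.24 × 0.335 = 0.03779 m³/s
w_3 = (2.16 − 0.80)/2 = 0.68 m; q_3 = 0.63 × 0.33 × 0.68 = 0.1414 m³/s
w_4 = (3.86 − 1.20)/2 = 1.33 m; q_4 = 0.76 × 0.47 × 1.33 = 0.4751 m³/s
w_5 = (4.08 − 2.16)/2 = 0.96 m; q_5 = 0.55 × 0.19 × 0.96 = 0.1003 m³/s
w_6 = (4.08 − 3.86)/2 = 0.11 m; q_6 = 0.38 × 0.14 × 0.11 = 0.005852 m³/s
Q = Σ qᵢ = 0.7719 m³/s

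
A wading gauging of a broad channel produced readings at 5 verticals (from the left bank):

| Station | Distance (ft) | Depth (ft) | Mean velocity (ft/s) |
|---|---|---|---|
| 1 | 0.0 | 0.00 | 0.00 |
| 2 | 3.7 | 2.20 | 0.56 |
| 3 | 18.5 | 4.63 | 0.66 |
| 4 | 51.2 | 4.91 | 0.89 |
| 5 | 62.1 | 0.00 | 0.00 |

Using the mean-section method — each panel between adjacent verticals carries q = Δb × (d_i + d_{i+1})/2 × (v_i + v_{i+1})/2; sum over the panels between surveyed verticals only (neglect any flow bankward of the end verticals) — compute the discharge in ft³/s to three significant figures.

165 ft³/s

Panel 1-2: Δb = 3.7 ft, d̄ = (0.00+2.20)/2 = 1.1, v̄ = (0.00+0.56)/2 = 0.28 → q = 3.7×1.1×0.28 = 1.140 ft³/s
Panel 2-3: Δb = 14.8 ft, d̄ = (2.20+4.63)/2 = 3.415, v̄ = (0.56+0.66)/2 = 0.61 → q = 14.8×3.415×0.61 = 30.83 ft³/s
Panel 3-4: Δb = 32.7 ft, d̄ = (4.63+4.91)/2 = 4.77, v̄ = (0.66+0.89)/2 = 0.775 → q = 32.7×4.77×0.775 = 120.9 ft³/s
Panel 4-5: Δb = 10.9 ft, d̄ = (4.91+0.00)/2 = 2.455, v̄ = (0.89+0.00)/2 = 0.445 → q = 10.9×2.455×0.445 = 11.91 ft³/s
Q = Σ q = 164.8 ft³/s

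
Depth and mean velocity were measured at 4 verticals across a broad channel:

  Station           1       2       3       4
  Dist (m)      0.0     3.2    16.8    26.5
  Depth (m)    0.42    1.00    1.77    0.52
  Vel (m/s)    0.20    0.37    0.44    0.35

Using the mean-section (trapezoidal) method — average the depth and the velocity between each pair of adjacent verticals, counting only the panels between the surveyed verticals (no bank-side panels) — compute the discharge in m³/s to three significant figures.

Panel 1-2: Δb = 3.2 m, d̄ = (0.42+1.00)/2 = 0.71, v̄ = (0.20+0.37)/2 = 0.285 → q = 3.2×0.71×0.285 = 0.6475 m³/s
Panel 2-3: Δb = 13.6 m, d̄ = (1.00+1.77)/2 = 1.385, v̄ = (0.37+0.44)/2 = 0.405 → q = 13.6×1.385×0.405 = 7.629 m³/s
Panel 3-4: Δb = 9.7 m, d̄ = (1.77+0.52)/2 = 1.145, v̄ = (0.44+0.35)/2 = 0.395 → q = 9.7×1.145×0.395 = 4.387 m³/s
Q = Σ q = 12.66 m³/s

12.7 m³/s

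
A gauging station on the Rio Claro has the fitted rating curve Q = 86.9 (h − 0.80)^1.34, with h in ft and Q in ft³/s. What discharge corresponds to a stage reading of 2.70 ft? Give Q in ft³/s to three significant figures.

205 ft³/s

Q = 86.9 × (2.70 − 0.80)^1.34 = 86.9 × 1.9^1.34 = 205.4 ft³/s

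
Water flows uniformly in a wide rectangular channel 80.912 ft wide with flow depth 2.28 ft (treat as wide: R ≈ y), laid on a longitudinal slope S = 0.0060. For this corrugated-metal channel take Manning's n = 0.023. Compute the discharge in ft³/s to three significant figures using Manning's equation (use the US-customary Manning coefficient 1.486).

A = b·y = 80.912 × 2.28 = 184.5 ft²
Wide channel: R ≈ y = 2.28 ft
Q = (1.486/n)·A·R^(2/3)·S^(1/2) = (1.486/0.023) × 184.5 × 2.280^(2/3) × 0.0060^(1/2) = 1599 ft³/s

1600 ft³/s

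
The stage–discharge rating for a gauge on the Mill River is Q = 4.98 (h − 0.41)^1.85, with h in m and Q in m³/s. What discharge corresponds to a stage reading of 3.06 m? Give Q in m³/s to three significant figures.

Q = 4.98 × (3.06 − 0.41)^1.85 = 4.98 × 2.65^1.85 = 30.22 m³/s

30.2 m³/s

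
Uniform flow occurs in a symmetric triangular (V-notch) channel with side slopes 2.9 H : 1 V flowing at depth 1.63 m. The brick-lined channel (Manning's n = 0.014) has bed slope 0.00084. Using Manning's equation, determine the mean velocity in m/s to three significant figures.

1.74 m/s

A = z·y² = 2.9×1.63² = 7.705 m²
P = 2y√(1+z²) = 2×1.63×√(1+2.9²) = 10.00 m
R = A/P = 7.705/10.00 = 0.7705 m
Q = (1/n)·A·R^(2/3)·S^(1/2) = (1/0.014) × 7.705 × 0.7705^(2/3) × 0.00084^(1/2) = 13.41 m³/s
V = Q/A = 13.41/7.705 = 1.740 m/s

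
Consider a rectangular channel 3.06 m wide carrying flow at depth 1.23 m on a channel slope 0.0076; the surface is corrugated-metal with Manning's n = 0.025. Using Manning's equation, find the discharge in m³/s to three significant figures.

A = b·y = 3.06 × 1.23 = 3.764 m²
P = b + 2y = 3.06 + 2×1.23 = 5.520 m
R = A/P = 3.764/5.520 = 0.6818 m
Q = (1/n)·A·R^(2/3)·S^(1/2) = (1/0.025) × 3.764 × 0.6818^(2/3) × 0.0076^(1/2) = 10.17 m³/s

10.2 m³/s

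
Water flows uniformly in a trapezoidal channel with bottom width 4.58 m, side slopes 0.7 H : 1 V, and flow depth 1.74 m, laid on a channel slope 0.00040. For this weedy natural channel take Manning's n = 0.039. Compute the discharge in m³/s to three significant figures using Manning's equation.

A = (b + z·y)·y = (4.58 + 0.7×1.74)×1.74 = 10.09 m²
P = b + 2y√(1+z²) = 4.58 + 2×1.74×√(1+0.7²) = 8.828 m
R = A/P = 10.09/8.828 = 1.143 m
Q = (1/n)·A·R^(2/3)·S^(1/2) = (1/0.039) × 10.09 × 1.143^(2/3) × 0.00040^(1/2) = 5.655 m³/s

5.66 m³/s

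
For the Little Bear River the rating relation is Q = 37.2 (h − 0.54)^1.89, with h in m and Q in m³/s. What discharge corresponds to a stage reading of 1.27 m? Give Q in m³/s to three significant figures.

20.5 m³/s

Q = 37.2 × (1.27 − 0.54)^1.89 = 37.2 × 0.73^1.89 = 20.52 m³/s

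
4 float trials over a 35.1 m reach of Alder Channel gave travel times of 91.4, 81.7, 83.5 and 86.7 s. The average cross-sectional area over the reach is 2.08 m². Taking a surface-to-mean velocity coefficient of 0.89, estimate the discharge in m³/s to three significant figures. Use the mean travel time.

t̄ = (91.4 + 81.7 + 83.5 + 86.7) / 4 = 85.825 s
v_surface = L / t̄ = 35.1 / 85.825 = 0.4090 m/s
v_mean = 0.89 × 0.4090 = 0.3640 m/s
Q = A × v_mean = 2.08 × 0.3640 = 0.7571 m³/s

0.757 m³/s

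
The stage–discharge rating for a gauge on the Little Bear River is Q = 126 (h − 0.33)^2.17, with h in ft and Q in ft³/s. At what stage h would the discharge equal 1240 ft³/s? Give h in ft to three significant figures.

h − h₀ = (Q/C)^(1/b) = (1240/126)^(1/2.17) = 2.868 ft
h = 0.33 + 2.868 = 3.198 ft

3.20 ft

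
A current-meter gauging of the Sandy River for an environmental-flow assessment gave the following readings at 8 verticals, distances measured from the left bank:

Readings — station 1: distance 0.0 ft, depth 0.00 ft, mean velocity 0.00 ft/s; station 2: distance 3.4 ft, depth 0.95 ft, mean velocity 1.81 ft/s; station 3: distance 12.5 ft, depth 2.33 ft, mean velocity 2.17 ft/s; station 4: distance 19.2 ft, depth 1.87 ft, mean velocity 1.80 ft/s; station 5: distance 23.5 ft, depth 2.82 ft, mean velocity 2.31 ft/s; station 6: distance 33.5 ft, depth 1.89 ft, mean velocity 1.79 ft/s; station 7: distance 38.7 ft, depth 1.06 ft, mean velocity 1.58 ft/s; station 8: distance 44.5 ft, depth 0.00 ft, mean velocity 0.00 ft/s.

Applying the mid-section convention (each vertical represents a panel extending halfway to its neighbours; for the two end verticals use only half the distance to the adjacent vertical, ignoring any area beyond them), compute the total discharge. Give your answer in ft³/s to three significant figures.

151 ft³/s

w_2 = (12.5 − 0.0)/2 = 6.25 ft; q_2 = 1.81 × 0.95 × 6.25 = 10.75 ft³/s
w_3 = (19.2 − 3.4)/2 = 7.9 ft; q_3 = 2.17 × 2.33 × 7.9 = 39.94 ft³/s
w_4 = (23.5 − 12.5)/2 = 5.5 ft; q_4 = 1.80 × 1.87 × 5.5 = 18.51 ft³/s
w_5 = (33.5 − 19.2)/2 = 7.15 ft; q_5 = 2.31 × 2.82 × 7.15 = 46.58 ft³/s
w_6 = (38.7 − 23.5)/2 = 7.6 ft; q_6 = 1.79 × 1.89 × 7.6 = 25.71 ft³/s
w_7 = (44.5 − 33.5)/2 = 5.5 ft; q_7 = 1.58 × 1.06 × 5.5 = 9.211 ft³/s
Stations 1, 8 contribute zero (depth or velocity is 0).
Q = Σ qᵢ = 150.7 ft³/s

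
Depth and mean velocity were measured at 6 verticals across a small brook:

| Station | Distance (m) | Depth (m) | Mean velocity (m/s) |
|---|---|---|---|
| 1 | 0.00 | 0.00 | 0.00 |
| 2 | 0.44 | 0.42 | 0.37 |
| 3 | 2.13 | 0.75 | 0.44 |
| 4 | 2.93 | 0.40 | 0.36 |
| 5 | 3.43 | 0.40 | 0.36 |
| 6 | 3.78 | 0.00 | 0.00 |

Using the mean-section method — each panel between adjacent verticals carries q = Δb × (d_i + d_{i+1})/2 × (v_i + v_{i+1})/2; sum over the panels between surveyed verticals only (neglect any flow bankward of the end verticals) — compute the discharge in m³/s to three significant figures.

Panel 1-2: Δb = 0.44 m, d̄ = (0.00+0.42)/2 = 0.21, v̄ = (0.00+0.37)/2 = 0.185 → q = 0.44×0.21×0.185 = 0.01709 m³/s
Panel 2-3: Δb = 1.69 m, d̄ = (0.42+0.75)/2 = 0.585, v̄ = (0.37+0.44)/2 = 0.405 → q = 1.69×0.585×0.405 = 0.4004 m³/s
Panel 3-4: Δb = 0.8 m, d̄ = (0.75+0.40)/2 = 0.575, v̄ = (0.44+0.36)/2 = 0.4 → q = 0.8×0.575×0.4 = 0.1840 m³/s
Panel 4-5: Δb = 0.5 m, d̄ = (0.40+0.40)/2 = 0.4, v̄ = (0.36+0.36)/2 = 0.36 → q = 0.5×0.4×0.36 = 0.07200 m³/s
Panel 5-6: Δb = 0.35 m, d̄ = (0.40+0.00)/2 = 0.2, v̄ = (0.36+0.00)/2 = 0.18 → q = 0.35×0.2×0.18 = 0.01260 m³/s
Q = Σ q = 0.6861 m³/s

0.686 m³/s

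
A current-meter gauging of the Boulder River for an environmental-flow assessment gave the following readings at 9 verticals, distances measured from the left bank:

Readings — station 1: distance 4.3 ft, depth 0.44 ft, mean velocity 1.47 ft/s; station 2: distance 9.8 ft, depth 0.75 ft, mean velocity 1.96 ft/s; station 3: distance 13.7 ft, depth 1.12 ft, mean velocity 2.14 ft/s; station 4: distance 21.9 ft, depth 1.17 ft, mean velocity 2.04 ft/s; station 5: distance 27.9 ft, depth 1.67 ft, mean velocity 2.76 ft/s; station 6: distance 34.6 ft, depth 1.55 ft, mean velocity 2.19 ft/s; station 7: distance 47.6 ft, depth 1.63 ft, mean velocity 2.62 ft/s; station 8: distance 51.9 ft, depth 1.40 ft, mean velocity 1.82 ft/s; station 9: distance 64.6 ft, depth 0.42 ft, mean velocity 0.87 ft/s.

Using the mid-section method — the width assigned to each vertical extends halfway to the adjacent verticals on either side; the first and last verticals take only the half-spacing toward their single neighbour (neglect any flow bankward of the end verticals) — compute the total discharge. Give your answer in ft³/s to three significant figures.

164 ft³/s

w_1 = (9.8 − 4.3)/2 = 2.75 ft; q_1 = 1.47 × 0.44 × 2.75 = 1.779 ft³/s
w_2 = (13.7 − 4.3)/2 = 4.7 ft; q_2 = 1.96 × 0.75 × 4.7 = 6.909 ft³/s
w_3 = (21.9 − 9.8)/2 = 6.05 ft; q_3 = 2.14 × 1.12 × 6.05 = 14.50 ft³/s
w_4 = (27.9 − 13.7)/2 = 7.1 ft; q_4 = 2.04 × 1.17 × 7.1 = 16.95 ft³/s
w_5 = (34.6 − 21.9)/2 = 6.35 ft; q_5 = 2.76 × 1.67 × 6.35 = 29.27 ft³/s
w_6 = (47.6 − 27.9)/2 = 9.85 ft; q_6 = 2.19 × 1.55 × 9.85 = 33.44 ft³/s
w_7 = (51.9 − 34.6)/2 = 8.65 ft; q_7 = 2.62 × 1.63 × 8.65 = 36.94 ft³/s
w_8 = (64.6 − 47.6)/2 = 8.5 ft; q_8 = 1.82 × 1.40 × 8.5 = 21.66 ft³/s
w_9 = (64.6 − 51.9)/2 = 6.35 ft; q_9 = 0.87 × 0.42 × 6.35 = 2.320 ft³/s
Q = Σ qᵢ = 163.8 ft³/s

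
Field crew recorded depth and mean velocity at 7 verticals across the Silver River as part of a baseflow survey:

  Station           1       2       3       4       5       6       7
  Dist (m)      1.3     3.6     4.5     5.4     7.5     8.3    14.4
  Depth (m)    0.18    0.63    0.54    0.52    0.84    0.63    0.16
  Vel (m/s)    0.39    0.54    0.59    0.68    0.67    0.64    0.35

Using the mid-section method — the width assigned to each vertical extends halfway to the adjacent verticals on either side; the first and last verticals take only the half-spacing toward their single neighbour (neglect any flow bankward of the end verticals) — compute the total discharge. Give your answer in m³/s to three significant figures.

w_1 = (3.6 − 1.3)/2 = 1.15 m; q_1 = 0.39 × 0.18 × 1.15 = 0.08073 m³/s
w_2 = (4.5 − 1.3)/2 = 1.6 m; q_2 = 0.54 × 0.63 × 1.6 = 0.5443 m³/s
w_3 = (5.4 − 3.6)/2 = 0.9 m; q_3 = 0.59 × 0.54 × 0.9 = 0.2867 m³/s
w_4 = (7.5 − 4.5)/2 = 1.5 m; q_4 = 0.68 × 0.52 × 1.5 = 0.5304 m³/s
w_5 = (8.3 − 5.4)/2 = 1.45 m; q_5 = 0.67 × 0.84 × 1.45 = 0.8161 m³/s
w_6 = (14.4 − 7.5)/2 = 3.45 m; q_6 = 0.64 × 0.63 × 3.45 = 1.391 m³/s
w_7 = (14.4 − 8.3)/2 = 3.05 m; q_7 = 0.35 × 0.16 × 3.05 = 0.1708 m³/s
Q = Σ qᵢ = 3.820 m³/s

3.82 m³/s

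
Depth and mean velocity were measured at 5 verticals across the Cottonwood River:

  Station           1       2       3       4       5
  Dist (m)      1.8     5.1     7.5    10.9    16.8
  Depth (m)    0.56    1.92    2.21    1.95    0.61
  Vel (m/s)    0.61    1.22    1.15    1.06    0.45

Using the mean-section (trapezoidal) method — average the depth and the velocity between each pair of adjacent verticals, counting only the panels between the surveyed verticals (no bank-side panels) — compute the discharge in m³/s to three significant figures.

Panel 1-2: Δb = 3.3 m, d̄ = (0.56+1.92)/2 = 1.24, v̄ = (0.61+1.22)/2 = 0.915 → q = 3.3×1.24×0.915 = 3.744 m³/s
Panel 2-3: Δb = 2.4 m, d̄ = (1.92+2.21)/2 = 2.065, v̄ = (1.22+1.15)/2 = 1.185 → q = 2.4×2.065×1.185 = 5.873 m³/s
Panel 3-4: Δb = 3.4 m, d̄ = (2.21+1.95)/2 = 2.08, v̄ = (1.15+1.06)/2 = 1.105 → q = 3.4×2.08×1.105 = 7.815 m³/s
Panel 4-5: Δb = 5.9 m, d̄ = (1.95+0.61)/2 = 1.28, v̄ = (1.06+0.45)/2 = 0.755 → q = 5.9×1.28×0.755 = 5.702 m³/s
Q = Σ q = 23.13 m³/s

23.1 m³/s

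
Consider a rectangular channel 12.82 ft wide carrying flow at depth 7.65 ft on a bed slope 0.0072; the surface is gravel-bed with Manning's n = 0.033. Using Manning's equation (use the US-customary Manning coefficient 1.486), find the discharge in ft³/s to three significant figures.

862 ft³/s

A = b·y = 12.82 × 7.65 = 98.07 ft²
P = b + 2y = 12.82 + 2×7.65 = 28.12 ft
R = A/P = 98.07/28.12 = 3.488 ft
Q = (1.486/n)·A·R^(2/3)·S^(1/2) = (1.486/0.033) × 98.07 × 3.488^(2/3) × 0.0072^(1/2) = 861.8 ft³/s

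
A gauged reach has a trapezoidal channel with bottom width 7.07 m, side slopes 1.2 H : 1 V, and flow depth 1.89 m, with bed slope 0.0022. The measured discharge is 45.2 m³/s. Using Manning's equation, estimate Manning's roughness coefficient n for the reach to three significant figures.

0.0225

A = (b + z·y)·y = (7.07 + 1.2×1.89)×1.89 = 17.65 m²
P = b + 2y√(1+z²) = 7.07 + 2×1.89×√(1+1.2²) = 12.97 m
R = A/P = 17.65/12.97 = 1.360 m
n = (1/Q)·A·R^(2/3)·S^(1/2) = (1/45.2) × 17.65 × 1.228 × 0.04690 = 0.02248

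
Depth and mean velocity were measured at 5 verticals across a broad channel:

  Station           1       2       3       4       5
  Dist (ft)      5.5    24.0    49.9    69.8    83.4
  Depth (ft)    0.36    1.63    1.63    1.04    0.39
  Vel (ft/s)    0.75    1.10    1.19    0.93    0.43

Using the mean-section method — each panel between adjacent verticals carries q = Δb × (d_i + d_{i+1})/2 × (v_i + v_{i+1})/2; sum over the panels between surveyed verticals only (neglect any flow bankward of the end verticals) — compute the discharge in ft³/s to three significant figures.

100 ft³/s

Panel 1-2: Δb = 18.5 ft, d̄ = (0.36+1.63)/2 = 0.995, v̄ = (0.75+1.10)/2 = 0.925 → q = 18.5×0.995×0.925 = 17.03 ft³/s
Panel 2-3: Δb = 25.9 ft, d̄ = (1.63+1.63)/2 = 1.63, v̄ = (1.10+1.19)/2 = 1.145 → q = 25.9×1.63×1.145 = 48.34 ft³/s
Panel 3-4: Δb = 19.9 ft, d̄ = (1.63+1.04)/2 = 1.335, v̄ = (1.19+0.93)/2 = 1.06 → q = 19.9×1.335×1.06 = 28.16 ft³/s
Panel 4-5: Δb = 13.6 ft, d̄ = (1.04+0.39)/2 = 0.715, v̄ = (0.93+0.43)/2 = 0.68 → q = 13.6×0.715×0.68 = 6.612 ft³/s
Q = Σ q = 100.1 ft³/s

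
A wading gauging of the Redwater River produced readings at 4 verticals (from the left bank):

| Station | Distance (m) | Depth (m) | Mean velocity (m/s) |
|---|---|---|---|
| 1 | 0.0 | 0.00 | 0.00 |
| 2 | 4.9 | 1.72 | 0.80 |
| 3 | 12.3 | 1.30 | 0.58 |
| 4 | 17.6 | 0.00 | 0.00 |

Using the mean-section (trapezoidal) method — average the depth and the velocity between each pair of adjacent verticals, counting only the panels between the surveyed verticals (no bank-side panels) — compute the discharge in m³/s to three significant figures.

Panel 1-2: Δb = 4.9 m, d̄ = (0.00+1.72)/2 = 0.86, v̄ = (0.00+0.80)/2 = 0.4 → q = 4.9×0.86×0.4 = 1.686 m³/s
Panel 2-3: Δb = 7.4 m, d̄ = (1.72+1.30)/2 = 1.51, v̄ = (0.80+0.58)/2 = 0.69 → q = 7.4×1.51×0.69 = 7.710 m³/s
Panel 3-4: Δb = 5.3 m, d̄ = (1.30+0.00)/2 = 0.65, v̄ = (0.58+0.00)/2 = 0.29 → q = 5.3×0.65×0.29 = 0.9991 m³/s
Q = Σ q = 10.39 m³/s

10.4 m³/s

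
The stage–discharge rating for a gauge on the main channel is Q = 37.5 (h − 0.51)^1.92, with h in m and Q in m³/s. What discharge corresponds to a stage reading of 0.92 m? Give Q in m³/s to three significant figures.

6.77 m³/s

Q = 37.5 × (0.92 − 0.51)^1.92 = 37.5 × 0.41^1.92 = 6.770 m³/s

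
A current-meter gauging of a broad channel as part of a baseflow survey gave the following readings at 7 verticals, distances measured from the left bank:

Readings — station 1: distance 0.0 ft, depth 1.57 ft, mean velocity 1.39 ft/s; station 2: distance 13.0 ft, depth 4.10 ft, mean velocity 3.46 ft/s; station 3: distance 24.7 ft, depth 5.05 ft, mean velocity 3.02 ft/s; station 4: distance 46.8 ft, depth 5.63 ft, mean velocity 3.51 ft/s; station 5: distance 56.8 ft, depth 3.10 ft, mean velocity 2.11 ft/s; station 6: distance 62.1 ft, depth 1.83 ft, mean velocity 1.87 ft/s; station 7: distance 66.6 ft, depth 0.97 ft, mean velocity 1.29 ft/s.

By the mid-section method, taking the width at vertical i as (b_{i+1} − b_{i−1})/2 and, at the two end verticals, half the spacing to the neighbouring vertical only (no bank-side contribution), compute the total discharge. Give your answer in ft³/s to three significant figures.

w_1 = (13.0 − 0.0)/2 = 6.5 ft; q_1 = 1.39 × 1.57 × 6.5 = 14.18 ft³/s
w_2 = (24.7 − 0.0)/2 = 12.35 ft; q_2 = 3.46 × 4.10 × 12.35 = 175.2 ft³/s
w_3 = (46.8 − 13.0)/2 = 16.9 ft; q_3 = 3.02 × 5.05 × 16.9 = 257.7 ft³/s
w_4 = (56.8 − 24.7)/2 = 16.05 ft; q_4 = 3.51 × 5.63 × 16.05 = 317.2 ft³/s
w_5 = (62.1 − 46.8)/2 = 7.65 ft; q_5 = 2.11 × 3.10 × 7.65 = 50.04 ft³/s
w_6 = (66.6 − 56.8)/2 = 4.9 ft; q_6 = 1.87 × 1.83 × 4.9 = 16.77 ft³/s
w_7 = (66.6 − 62.1)/2 = 2.25 ft; q_7 = 1.29 × 0.97 × 2.25 = 2.815 ft³/s
Q = Σ qᵢ = 833.9 ft³/s

834 ft³/s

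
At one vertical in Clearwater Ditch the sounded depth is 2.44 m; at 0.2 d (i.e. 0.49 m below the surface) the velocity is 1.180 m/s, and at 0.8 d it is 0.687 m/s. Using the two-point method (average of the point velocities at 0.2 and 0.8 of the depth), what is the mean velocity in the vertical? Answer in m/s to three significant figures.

v̄ = (1.180 + 0.687) / 2 = 0.9335 m/s

0.934 m/s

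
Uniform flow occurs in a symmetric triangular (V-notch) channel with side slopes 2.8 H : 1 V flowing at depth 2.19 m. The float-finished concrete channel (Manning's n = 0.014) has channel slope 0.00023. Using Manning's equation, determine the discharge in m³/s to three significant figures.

A = z·y² = 2.8×2.19² = 13.43 m²
P = 2y√(1+z²) = 2×2.19×√(1+2.8²) = 13.02 m
R = A/P = 13.43/13.02 = 1.031 m
Q = (1/n)·A·R^(2/3)·S^(1/2) = (1/0.014) × 13.43 × 1.031^(2/3) × 0.00023^(1/2) = 14.85 m³/s

14.8 m³/s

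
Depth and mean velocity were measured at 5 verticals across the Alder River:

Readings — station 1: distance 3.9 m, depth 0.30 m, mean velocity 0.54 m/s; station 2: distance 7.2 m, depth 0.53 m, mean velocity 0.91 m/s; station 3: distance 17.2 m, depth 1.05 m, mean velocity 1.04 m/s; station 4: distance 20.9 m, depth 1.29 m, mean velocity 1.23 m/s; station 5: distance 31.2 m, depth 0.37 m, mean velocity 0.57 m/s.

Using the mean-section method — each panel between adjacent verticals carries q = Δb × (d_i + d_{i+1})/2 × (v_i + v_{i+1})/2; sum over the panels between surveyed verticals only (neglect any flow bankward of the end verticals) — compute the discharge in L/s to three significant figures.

21300 L/s

Panel 1-2: Δb = 3.3 m, d̄ = (0.30+0.53)/2 = 0.415, v̄ = (0.54+0.91)/2 = 0.725 → q = 3.3×0.415×0.725 = 0.9929 m³/s
Panel 2-3: Δb = 10 m, d̄ = (0.53+1.05)/2 = 0.79, v̄ = (0.91+1.04)/2 = 0.975 → q = 10×0.79×0.975 = 7.703 m³/s
Panel 3-4: Δb = 3.7 m, d̄ = (1.05+1.29)/2 = 1.17, v̄ = (1.04+1.23)/2 = 1.135 → q = 3.7×1.17×1.135 = 4.913 m³/s
Panel 4-5: Δb = 10.3 m, d̄ = (1.29+0.37)/2 = 0.83, v̄ = (1.23+0.57)/2 = 0.9 → q = 10.3×0.83×0.9 = 7.694 m³/s
Q = Σ q = 21.30 m³/s
= 21.30 × 1000 = 21300 L/s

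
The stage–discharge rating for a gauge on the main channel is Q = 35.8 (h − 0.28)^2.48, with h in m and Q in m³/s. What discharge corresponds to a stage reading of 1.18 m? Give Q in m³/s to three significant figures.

Q = 35.8 × (1.18 − 0.28)^2.48 = 35.8 × 0.9^2.48 = 27.57 m³/s

27.6 m³/s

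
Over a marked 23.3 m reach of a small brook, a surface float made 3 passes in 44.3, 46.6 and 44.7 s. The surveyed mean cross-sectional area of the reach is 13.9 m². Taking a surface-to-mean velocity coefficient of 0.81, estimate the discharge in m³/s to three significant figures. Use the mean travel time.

t̄ = (44.3 + 46.6 + 44.7) / 3 = 45.2 s
v_surface = L / t̄ = 23.3 / 45.2 = 0.5155 m/s
v_mean = 0.81 × 0.5155 = 0.4175 m/s
Q = A × v_mean = 13.9 × 0.4175 = 5.804 m³/s

5.80 m³/s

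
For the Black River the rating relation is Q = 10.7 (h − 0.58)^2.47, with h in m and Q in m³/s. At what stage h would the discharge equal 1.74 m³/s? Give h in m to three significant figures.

h − h₀ = (Q/C)^(1/b) = (1.74/10.7)^(1/2.47) = 0.4793 m
h = 0.58 + 0.4793 = 1.059 m

1.06 m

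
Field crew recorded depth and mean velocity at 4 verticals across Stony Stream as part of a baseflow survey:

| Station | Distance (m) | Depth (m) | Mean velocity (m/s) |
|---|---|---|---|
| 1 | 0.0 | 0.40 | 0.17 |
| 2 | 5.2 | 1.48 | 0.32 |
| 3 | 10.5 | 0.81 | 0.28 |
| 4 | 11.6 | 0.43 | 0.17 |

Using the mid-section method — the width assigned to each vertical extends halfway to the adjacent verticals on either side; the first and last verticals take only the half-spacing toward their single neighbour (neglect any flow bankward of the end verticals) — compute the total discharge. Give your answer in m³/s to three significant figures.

3.43 m³/s

w_1 = (5.2 − 0.0)/2 = 2.6 m; q_1 = 0.17 × 0.40 × 2.6 = 0.1768 m³/s
w_2 = (10.5 − 0.0)/2 = 5.25 m; q_2 = 0.32 × 1.48 × 5.25 = 2.486 m³/s
w_3 = (11.6 − 5.2)/2 = 3.2 m; q_3 = 0.28 × 0.81 × 3.2 = 0.7258 m³/s
w_4 = (11.6 − 10.5)/2 = 0.55 m; q_4 = 0.17 × 0.43 × 0.55 = 0.04021 m³/s
Q = Σ qᵢ = 3.429 m³/s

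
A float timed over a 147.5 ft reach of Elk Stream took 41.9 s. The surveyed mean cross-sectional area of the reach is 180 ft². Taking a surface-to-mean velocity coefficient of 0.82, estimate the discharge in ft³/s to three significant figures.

v_surface = L / t̄ = 147.5 / 41.9 = 3.520 ft/s
v_mean = 0.82 × 3.520 = 2.887 ft/s
Q = A × v_mean = 180 × 2.887 = 519.6 ft³/s

520 ft³/s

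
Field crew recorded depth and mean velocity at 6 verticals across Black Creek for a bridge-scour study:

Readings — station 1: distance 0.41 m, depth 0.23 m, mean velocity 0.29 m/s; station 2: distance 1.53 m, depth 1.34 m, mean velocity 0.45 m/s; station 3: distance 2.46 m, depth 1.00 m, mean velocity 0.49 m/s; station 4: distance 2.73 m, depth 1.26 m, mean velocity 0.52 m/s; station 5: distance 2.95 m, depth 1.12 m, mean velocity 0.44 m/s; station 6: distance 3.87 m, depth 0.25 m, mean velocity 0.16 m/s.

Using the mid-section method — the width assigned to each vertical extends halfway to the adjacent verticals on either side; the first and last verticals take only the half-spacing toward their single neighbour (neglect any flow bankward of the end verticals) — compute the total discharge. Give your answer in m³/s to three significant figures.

w_1 = (1.53 − 0.41)/2 = 0.56 m; q_1 = 0.29 × 0.23 × 0.56 = 0.03735 m³/s
w_2 = (2.46 − 0.41)/2 = 1.025 m; q_2 = 0.45 × 1.34 × 1.025 = 0.6181 m³/s
w_3 = (2.73 − 1.53)/2 = 0.6 m; q_3 = 0.49 × 1.00 × 0.6 = 0.2940 m³/s
w_4 = (2.95 − 2.46)/2 = 0.245 m; q_4 = 0.52 × 1.26 × 0.245 = 0.1605 m³/s
w_5 = (3.87 − 2.73)/2 = 0.57 m; q_5 = 0.44 × 1.12 × 0.57 = 0.2809 m³/s
w_6 = (3.87 − 2.95)/2 = 0.46 m; q_6 = 0.16 × 0.25 × 0.46 = 0.01840 m³/s
Q = Σ qᵢ = 1.409 m³/s

1.41 m³/s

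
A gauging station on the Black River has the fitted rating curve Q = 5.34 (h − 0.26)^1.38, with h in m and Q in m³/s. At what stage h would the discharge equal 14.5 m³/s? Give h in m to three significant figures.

2.32 m

h − h₀ = (Q/C)^(1/b) = (14.5/5.34)^(1/1.38) = 2.062 m
h = 0.26 + 2.062 = 2.322 m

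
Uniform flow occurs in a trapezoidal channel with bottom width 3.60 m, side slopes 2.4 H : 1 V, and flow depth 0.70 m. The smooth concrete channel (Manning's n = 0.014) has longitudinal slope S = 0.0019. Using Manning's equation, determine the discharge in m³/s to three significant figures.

7.35 m³/s

A = (b + z·y)·y = (3.60 + 2.4×0.70)×0.70 = 3.696 m²
P = b + 2y√(1+z²) = 3.60 + 2×0.70×√(1+2.4²) = 7.240 m
R = A/P = 3.696/7.240 = 0.5105 m
Q = (1/n)·A·R^(2/3)·S^(1/2) = (1/0.014) × 3.696 × 0.5105^(2/3) × 0.0019^(1/2) = 7.350 m³/s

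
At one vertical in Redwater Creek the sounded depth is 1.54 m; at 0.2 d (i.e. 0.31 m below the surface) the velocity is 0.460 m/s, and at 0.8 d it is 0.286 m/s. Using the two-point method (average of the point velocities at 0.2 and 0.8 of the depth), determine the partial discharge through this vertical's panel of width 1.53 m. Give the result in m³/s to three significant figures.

0.879 m³/s

v̄ = (0.460 + 0.286) / 2 = 0.3730 m/s
q = v̄ × d × w = 0.3730 × 1.54 × 1.53 = 0.8789 m³/s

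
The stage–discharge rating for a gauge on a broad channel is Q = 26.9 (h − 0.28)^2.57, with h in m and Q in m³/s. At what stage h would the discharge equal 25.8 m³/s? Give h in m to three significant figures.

1.26 m

h − h₀ = (Q/C)^(1/b) = (25.8/26.9)^(1/2.57) = 0.9839 m
h = 0.28 + 0.9839 = 1.264 m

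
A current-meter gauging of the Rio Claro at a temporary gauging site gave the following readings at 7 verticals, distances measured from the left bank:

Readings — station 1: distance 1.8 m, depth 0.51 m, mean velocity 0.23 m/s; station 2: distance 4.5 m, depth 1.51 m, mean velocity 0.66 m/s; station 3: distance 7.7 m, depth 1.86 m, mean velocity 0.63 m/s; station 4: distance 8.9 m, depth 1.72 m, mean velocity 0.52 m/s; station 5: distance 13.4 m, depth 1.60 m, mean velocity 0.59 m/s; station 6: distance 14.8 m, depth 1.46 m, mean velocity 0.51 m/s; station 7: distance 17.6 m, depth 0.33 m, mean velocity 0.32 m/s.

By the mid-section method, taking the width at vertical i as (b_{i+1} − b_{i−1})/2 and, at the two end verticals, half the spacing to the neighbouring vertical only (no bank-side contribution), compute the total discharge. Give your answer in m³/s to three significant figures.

12.7 m³/s

w_1 = (4.5 − 1.8)/2 = 1.35 m; q_1 = 0.23 × 0.51 × 1.35 = 0.1584 m³/s
w_2 = (7.7 − 1.8)/2 = 2.95 m; q_2 = 0.66 × 1.51 × 2.95 = 2.940 m³/s
w_3 = (8.9 − 4.5)/2 = 2.2 m; q_3 = 0.63 × 1.86 × 2.2 = 2.578 m³/s
w_4 = (13.4 − 7.7)/2 = 2.85 m; q_4 = 0.52 × 1.72 × 2.85 = 2.549 m³/s
w_5 = (14.8 − 8.9)/2 = 2.95 m; q_5 = 0.59 × 1.60 × 2.95 = 2.785 m³/s
w_6 = (17.6 − 13.4)/2 = 2.1 m; q_6 = 0.51 × 1.46 × 2.1 = 1.564 m³/s
w_7 = (17.6 − 14.8)/2 = 1.4 m; q_7 = 0.32 × 0.33 × 1.4 = 0.1478 m³/s
Q = Σ qᵢ = 12.72 m³/s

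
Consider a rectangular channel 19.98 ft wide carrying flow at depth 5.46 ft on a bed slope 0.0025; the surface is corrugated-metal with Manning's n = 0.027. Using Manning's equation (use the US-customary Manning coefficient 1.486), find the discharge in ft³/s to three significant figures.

A = b·y = 19.98 × 5.46 = 109.1 ft²
P = b + 2y = 19.98 + 2×5.46 = 30.90 ft
R = A/P = 109.1/30.90 = 3.530 ft
Q = (1.486/n)·A·R^(2/3)·S^(1/2) = (1.486/0.027) × 109.1 × 3.530^(2/3) × 0.0025^(1/2) = 696.0 ft³/s

696 ft³/s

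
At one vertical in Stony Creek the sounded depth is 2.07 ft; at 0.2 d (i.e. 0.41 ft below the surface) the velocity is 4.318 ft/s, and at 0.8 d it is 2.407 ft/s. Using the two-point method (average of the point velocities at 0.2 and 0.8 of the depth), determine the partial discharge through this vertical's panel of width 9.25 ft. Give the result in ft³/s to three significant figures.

v̄ = (4.318 + 2.407) / 2 = 3.363 ft/s
q = v̄ × d × w = 3.363 × 2.07 × 9.25 = 64.38 ft³/s

64.4 ft³/s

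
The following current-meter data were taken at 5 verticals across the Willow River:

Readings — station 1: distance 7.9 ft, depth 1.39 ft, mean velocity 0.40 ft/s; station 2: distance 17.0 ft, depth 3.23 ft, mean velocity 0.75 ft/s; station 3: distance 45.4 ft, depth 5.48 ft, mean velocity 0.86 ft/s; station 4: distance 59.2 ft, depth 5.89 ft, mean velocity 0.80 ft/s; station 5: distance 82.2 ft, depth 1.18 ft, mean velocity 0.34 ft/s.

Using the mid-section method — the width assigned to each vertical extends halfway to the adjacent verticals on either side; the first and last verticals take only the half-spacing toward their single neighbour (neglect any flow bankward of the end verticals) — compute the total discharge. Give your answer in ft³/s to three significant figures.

w_1 = (17.0 − 7.9)/2 = 4.55 ft; q_1 = 0.40 × 1.39 × 4.55 = 2.530 ft³/s
w_2 = (45.4 − 7.9)/2 = 18.75 ft; q_2 = 0.75 × 3.23 × 18.75 = 45.42 ft³/s
w_3 = (59.2 − 17.0)/2 = 21.1 ft; q_3 = 0.86 × 5.48 × 21.1 = 99.44 ft³/s
w_4 = (82.2 − 45.4)/2 = 18.4 ft; q_4 = 0.80 × 5.89 × 18.4 = 86.70 ft³/s
w_5 = (82.2 − 59.2)/2 = 11.5 ft; q_5 = 0.34 × 1.18 × 11.5 = 4.614 ft³/s
Q = Σ qᵢ = 238.7 ft³/s

239 ft³/s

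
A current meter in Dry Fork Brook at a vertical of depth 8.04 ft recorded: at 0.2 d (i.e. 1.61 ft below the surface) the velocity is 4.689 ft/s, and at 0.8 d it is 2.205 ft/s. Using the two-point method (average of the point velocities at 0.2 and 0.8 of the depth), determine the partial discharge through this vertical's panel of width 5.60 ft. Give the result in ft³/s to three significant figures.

155 ft³/s

v̄ = (4.689 + 2.205) / 2 = 3.447 ft/s
q = v̄ × d × w = 3.447 × 8.04 × 5.60 = 155.2 ft³/s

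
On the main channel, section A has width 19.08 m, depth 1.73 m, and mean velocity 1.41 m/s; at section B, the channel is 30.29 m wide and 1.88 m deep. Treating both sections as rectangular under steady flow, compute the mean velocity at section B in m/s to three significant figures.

0.817 m/s

Q = A₁V₁ = (19.08×1.73) × 1.41 = 46.54 m³/s
A₂ = 30.29 × 1.88 = 56.95 m²
V₂ = Q/A₂ = 46.54/56.95 = 0.8173 m/s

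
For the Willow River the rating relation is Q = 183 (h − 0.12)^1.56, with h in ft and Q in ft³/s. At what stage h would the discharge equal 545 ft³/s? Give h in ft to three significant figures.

h − h₀ = (Q/C)^(1/b) = (545/183)^(1/1.56) = 2.013 ft
h = 0.12 + 2.013 = 2.133 ft

2.13 ft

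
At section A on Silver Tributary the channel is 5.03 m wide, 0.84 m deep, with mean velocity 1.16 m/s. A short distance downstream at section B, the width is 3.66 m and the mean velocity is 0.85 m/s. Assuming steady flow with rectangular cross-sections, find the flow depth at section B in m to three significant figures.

1.58 m

Q = A₁V₁ = (5.03×0.84) × 1.16 = 4.901 m³/s
d₂ = Q/(b₂ V₂) = 4.901/(3.66×0.85) = 1.575 m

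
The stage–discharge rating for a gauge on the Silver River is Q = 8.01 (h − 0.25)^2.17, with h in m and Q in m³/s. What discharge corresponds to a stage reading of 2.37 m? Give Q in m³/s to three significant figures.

Q = 8.01 × (2.37 − 0.25)^2.17 = 8.01 × 2.12^2.17 = 40.91 m³/s

40.9 m³/s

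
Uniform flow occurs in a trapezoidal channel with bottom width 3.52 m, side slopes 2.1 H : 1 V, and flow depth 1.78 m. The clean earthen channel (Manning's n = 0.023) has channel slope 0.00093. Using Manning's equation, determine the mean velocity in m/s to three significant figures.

A = (b + z·y)·y = (3.52 + 2.1×1.78)×1.78 = 12.92 m²
P = b + 2y√(1+z²) = 3.52 + 2×1.78×√(1+2.1²) = 11.80 m
R = A/P = 12.92/11.80 = 1.095 m
Q = (1/n)·A·R^(2/3)·S^(1/2) = (1/0.023) × 12.92 × 1.095^(2/3) × 0.00093^(1/2) = 18.20 m³/s
V = Q/A = 18.20/12.92 = 1.408 m/s

1.41 m/s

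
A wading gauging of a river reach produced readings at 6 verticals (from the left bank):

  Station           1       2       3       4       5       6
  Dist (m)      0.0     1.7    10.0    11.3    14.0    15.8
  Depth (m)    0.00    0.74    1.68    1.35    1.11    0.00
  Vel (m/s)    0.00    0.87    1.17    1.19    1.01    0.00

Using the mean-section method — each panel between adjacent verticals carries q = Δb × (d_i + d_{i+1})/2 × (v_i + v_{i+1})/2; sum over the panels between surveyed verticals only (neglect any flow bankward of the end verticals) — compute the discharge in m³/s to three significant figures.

Panel 1-2: Δb = 1.7 m, d̄ = (0.00+0.74)/2 = 0.37, v̄ = (0.00+0.87)/2 = 0.435 → q = 1.7×0.37×0.435 = 0.2736 m³/s
Panel 2-3: Δb = 8.3 m, d̄ = (0.74+1.68)/2 = 1.21, v̄ = (0.87+1.17)/2 = 1.02 → q = 8.3×1.21×1.02 = 10.24 m³/s
Panel 3-4: Δb = 1.3 m, d̄ = (1.68+1.35)/2 = 1.515, v̄ = (1.17+1.19)/2 = 1.18 → q = 1.3×1.515×1.18 = 2.324 m³/s
Panel 4-5: Δb = 2.7 m, d̄ = (1.35+1.11)/2 = 1.23, v̄ = (1.19+1.01)/2 = 1.1 → q = 2.7×1.23×1.1 = 3.653 m³/s
Panel 5-6: Δb = 1.8 m, d̄ = (1.11+0.00)/2 = 0.555, v̄ = (1.01+0.00)/2 = 0.505 → q = 1.8×0.555×0.505 = 0.5045 m³/s
Q = Σ q = 17.00 m³/s

17.0 m³/s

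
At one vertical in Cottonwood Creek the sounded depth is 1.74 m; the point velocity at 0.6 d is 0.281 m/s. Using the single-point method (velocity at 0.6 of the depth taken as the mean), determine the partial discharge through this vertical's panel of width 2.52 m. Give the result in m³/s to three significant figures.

v̄ = v₀.₆ = 0.281 m/s
q = v̄ × d × w = 0.2810 × 1.74 × 2.52 = 1.232 m³/s

1.23 m³/s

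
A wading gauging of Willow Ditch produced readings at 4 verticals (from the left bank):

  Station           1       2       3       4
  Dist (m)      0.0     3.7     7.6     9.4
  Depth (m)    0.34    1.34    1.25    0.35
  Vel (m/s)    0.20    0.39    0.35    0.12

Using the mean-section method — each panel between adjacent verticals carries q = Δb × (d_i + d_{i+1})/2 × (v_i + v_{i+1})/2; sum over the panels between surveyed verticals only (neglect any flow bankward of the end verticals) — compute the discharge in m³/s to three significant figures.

Panel 1-2: Δb = 3.7 m, d̄ = (0.34+1.34)/2 = 0.84, v̄ = (0.20+0.39)/2 = 0.295 → q = 3.7×0.84×0.295 = 0.9169 m³/s
Panel 2-3: Δb = 3.9 m, d̄ = (1.34+1.25)/2 = 1.295, v̄ = (0.39+0.35)/2 = 0.37 → q = 3.9×1.295×0.37 = 1.869 m³/s
Panel 3-4: Δb = 1.8 m, d̄ = (1.25+0.35)/2 = 0.8, v̄ = (0.35+0.12)/2 = 0.235 → q = 1.8×0.8×0.235 = 0.3384 m³/s
Q = Σ q = 3.124 m³/s

3.12 m³/s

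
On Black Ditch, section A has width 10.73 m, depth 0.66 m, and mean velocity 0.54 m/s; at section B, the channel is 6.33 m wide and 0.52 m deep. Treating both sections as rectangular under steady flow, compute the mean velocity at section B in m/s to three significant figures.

Q = A₁V₁ = (10.73×0.66) × 0.54 = 3.824 m³/s
A₂ = 6.33 × 0.52 = 3.292 m²
V₂ = Q/A₂ = 3.824/3.292 = 1.162 m/s

1.16 m/s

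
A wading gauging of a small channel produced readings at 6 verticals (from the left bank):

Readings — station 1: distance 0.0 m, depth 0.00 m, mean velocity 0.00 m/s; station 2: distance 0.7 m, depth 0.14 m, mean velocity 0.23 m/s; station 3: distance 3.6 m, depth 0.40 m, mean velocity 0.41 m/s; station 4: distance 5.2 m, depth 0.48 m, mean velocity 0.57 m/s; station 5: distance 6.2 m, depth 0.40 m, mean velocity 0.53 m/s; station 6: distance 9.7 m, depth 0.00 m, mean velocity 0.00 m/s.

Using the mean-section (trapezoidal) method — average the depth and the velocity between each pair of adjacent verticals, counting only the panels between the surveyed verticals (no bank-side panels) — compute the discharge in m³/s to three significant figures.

Panel 1-2: Δb = 0.7 m, d̄ = (0.00+0.14)/2 = 0.07, v̄ = (0.00+0.23)/2 = 0.115 → q = 0.7×0.07×0.115 = 0.005635 m³/s
Panel 2-3: Δb = 2.9 m, d̄ = (0.14+0.40)/2 = 0.27, v̄ = (0.23+0.41)/2 = 0.32 → q = 2.9×0.27×0.32 = 0.2506 m³/s
Panel 3-4: Δb = 1.6 m, d̄ = (0.40+0.48)/2 = 0.44, v̄ = (0.41+0.57)/2 = 0.49 → q = 1.6×0.44×0.49 = 0.3450 m³/s
Panel 4-5: Δb = 1 m, d̄ = (0.48+0.40)/2 = 0.44, v̄ = (0.57+0.53)/2 = 0.55 → q = 1×0.44×0.55 = 0.2420 m³/s
Panel 5-6: Δb = 3.5 m, d̄ = (0.40+0.00)/2 = 0.2, v̄ = (0.53+0.00)/2 = 0.265 → q = 3.5×0.2×0.265 = 0.1855 m³/s
Q = Σ q = 1.029 m³/s

1.03 m³/s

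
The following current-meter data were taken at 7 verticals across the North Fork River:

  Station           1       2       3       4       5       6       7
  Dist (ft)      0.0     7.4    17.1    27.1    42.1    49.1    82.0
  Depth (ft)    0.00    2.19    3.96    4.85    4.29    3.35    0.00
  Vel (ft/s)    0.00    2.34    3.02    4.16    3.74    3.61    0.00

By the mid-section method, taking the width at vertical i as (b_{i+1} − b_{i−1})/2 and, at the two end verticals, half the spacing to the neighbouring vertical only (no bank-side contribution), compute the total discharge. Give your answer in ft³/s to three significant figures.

w_2 = (17.1 − 0.0)/2 = 8.55 ft; q_2 = 2.34 × 2.19 × 8.55 = 43.82 ft³/s
w_3 = (27.1 − 7.4)/2 = 9.85 ft; q_3 = 3.02 × 3.96 × 9.85 = 117.8 ft³/s
w_4 = (42.1 − 17.1)/2 = 12.5 ft; q_4 = 4.16 × 4.85 × 12.5 = 252.2 ft³/s
w_5 = (49.1 − 27.1)/2 = 11 ft; q_5 = 3.74 × 4.29 × 11 = 176.5 ft³/s
w_6 = (82.0 − 42.1)/2 = 19.95 ft; q_6 = 3.61 × 3.35 × 19.95 = 241.3 ft³/s
Stations 1, 7 contribute zero (depth or velocity is 0).
Q = Σ qᵢ = 831.6 ft³/s

832 ft³/s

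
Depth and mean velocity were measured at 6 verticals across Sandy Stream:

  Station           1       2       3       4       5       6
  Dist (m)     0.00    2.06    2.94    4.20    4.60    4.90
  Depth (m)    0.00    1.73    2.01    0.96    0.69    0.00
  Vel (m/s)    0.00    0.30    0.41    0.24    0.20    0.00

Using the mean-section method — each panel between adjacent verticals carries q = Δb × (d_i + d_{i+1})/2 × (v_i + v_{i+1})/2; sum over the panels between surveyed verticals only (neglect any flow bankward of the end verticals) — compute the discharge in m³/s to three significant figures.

1.54 m³/s

Panel 1-2: Δb = 2.06 m, d̄ = (0.00+1.73)/2 = 0.865, v̄ = (0.00+0.30)/2 = 0.15 → q = 2.06×0.865×0.15 = 0.2673 m³/s
Panel 2-3: Δb = 0.88 m, d̄ = (1.73+2.01)/2 = 1.87, v̄ = (0.30+0.41)/2 = 0.355 → q = 0.88×1.87×0.355 = 0.5842 m³/s
Panel 3-4: Δb = 1.26 m, d̄ = (2.01+0.96)/2 = 1.485, v̄ = (0.41+0.24)/2 = 0.325 → q = 1.26×1.485×0.325 = 0.6081 m³/s
Panel 4-5: Δb = 0.4 m, d̄ = (0.96+0.69)/2 = 0.825, v̄ = (0.24+0.20)/2 = 0.22 → q = 0.4×0.825×0.22 = 0.07260 m³/s
Panel 5-6: Δb = 0.3 m, d̄ = (0.69+0.00)/2 = 0.345, v̄ = (0.20+0.00)/2 = 0.1 → q = 0.3×0.345×0.1 = 0.01035 m³/s
Q = Σ q = 1.543 m³/s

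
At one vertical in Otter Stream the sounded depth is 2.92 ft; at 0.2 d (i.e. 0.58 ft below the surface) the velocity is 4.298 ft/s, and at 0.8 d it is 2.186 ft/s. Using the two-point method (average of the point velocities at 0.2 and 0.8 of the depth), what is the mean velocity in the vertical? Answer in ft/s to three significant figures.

v̄ = (4.298 + 2.186) / 2 = 3.242 ft/s

3.24 ft/s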